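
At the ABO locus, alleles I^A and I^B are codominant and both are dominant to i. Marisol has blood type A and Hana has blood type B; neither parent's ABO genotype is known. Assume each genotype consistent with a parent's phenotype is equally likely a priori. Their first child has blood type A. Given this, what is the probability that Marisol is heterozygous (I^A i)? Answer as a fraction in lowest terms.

Possible genotypes: Marisol ∈ {I^A I^A, I^A i}; Hana ∈ {I^B I^B, I^B i}.
Weight each parental genotype pair by prior × P(type-A child):
  I^A I^A × I^B i: posterior weight 2/3.
  I^A i × I^B i: posterior weight 1/3.
Sum the posterior weight over pairs where Marisol is I^A i: 1/3.

1/3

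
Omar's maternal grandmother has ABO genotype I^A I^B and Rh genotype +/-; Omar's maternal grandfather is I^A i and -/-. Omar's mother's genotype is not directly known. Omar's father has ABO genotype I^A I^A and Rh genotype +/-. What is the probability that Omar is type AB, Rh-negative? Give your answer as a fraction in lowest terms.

3/32

Omar's mother's ABO genotype from I^A I^B × I^A i: 1/4 I^A I^A, 1/4 I^A I^B, 1/4 I^A i, 1/4 I^B i.
Crossing each possibility with the father I^A I^A and summing P(type AB): 1/4·0 + 1/4·1/2 + 1/4·0 + 1/4·1/2 = 1/4.
Similarly for Rh via the mother's Rh distribution: P(Rh-) = 3/8.
Independent loci: 1/4 × 3/8 = 3/32.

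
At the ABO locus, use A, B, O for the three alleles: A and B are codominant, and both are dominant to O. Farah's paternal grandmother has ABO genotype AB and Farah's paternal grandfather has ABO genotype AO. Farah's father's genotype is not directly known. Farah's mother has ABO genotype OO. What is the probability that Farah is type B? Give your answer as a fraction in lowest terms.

1/4

Farah's father's ABO genotype from AB × AO: 1/4 AA, 1/4 AB, 1/4 AO, 1/4 BO.
Crossing each possibility with the mother OO and summing P(type B): 1/4·0 + 1/4·1/2 + 1/4·0 + 1/4·1/2 = 1/4.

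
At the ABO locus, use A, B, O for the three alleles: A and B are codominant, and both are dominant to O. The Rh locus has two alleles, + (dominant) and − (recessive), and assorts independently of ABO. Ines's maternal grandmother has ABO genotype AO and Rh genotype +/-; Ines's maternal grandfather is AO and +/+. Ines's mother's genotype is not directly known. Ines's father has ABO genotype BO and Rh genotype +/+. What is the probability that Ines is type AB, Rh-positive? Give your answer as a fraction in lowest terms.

1/4

Ines's mother's ABO genotype from AO × AO: 1/4 AA, 1/2 AO, 1/4 OO.
Crossing each possibility with the father BO and summing P(type AB): 1/4·1/2 + 1/2·1/4 + 1/4·0 = 1/4.
Similarly for Rh via the mother's Rh distribution: P(Rh+) = 1.
Independent loci: 1/4 × 1 = 1/4.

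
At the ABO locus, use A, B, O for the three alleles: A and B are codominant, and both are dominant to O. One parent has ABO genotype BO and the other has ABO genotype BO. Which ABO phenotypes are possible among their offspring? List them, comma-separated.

Gametes from BO × BO give offspring ABO genotypes BB, BO, OO, i.e. phenotypes O, B.

O, B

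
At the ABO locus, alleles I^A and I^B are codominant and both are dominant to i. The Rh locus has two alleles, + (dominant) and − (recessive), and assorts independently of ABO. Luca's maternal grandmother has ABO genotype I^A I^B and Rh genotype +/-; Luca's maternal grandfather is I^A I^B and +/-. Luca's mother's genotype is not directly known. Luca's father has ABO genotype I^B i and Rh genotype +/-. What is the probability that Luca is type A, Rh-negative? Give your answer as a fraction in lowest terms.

1/16

Luca's mother's ABO genotype from I^A I^B × I^A I^B: 1/4 I^A I^A, 1/2 I^A I^B, 1/4 I^B I^B.
Crossing each possibility with the father I^B i and summing P(type A): 1/4·1/2 + 1/2·1/4 + 1/4·0 = 1/4.
Similarly for Rh via the mother's Rh distribution: P(Rh-) = 1/4.
Independent loci: 1/4 × 1/4 = 1/16.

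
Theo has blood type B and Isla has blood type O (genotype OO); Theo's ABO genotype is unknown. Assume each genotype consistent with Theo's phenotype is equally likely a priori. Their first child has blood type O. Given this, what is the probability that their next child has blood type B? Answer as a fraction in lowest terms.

Possible genotypes: Theo ∈ {BB, BO}; Isla ∈ {OO}.
Weight each parental genotype pair by prior × P(type-O child):
  BO × OO: posterior weight 1; P(next child type B) = 1/2.
Weighted sum = 1/2.

1/2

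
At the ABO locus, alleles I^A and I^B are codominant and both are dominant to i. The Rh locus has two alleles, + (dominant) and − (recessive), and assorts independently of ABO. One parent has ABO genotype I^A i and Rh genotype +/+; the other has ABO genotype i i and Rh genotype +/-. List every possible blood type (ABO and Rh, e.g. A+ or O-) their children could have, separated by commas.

O+, A+

Gametes from I^A i × i i give offspring ABO genotypes I^A i, i i, i.e. phenotypes O, A.
Rh cross +/+ × +/- → phenotypes Rh+.
Combining independently: O+, A+.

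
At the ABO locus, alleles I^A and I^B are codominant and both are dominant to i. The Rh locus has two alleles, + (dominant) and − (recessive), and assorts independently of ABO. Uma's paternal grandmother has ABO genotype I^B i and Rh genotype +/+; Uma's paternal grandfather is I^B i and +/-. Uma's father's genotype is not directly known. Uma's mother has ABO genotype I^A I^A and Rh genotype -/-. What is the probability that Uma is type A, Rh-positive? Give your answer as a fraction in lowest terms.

3/8

Uma's father's ABO genotype from I^B i × I^B i: 1/4 I^B I^B, 1/2 I^B i, 1/4 i i.
Crossing each possibility with the mother I^A I^A and summing P(type A): 1/4·0 + 1/2·1/2 + 1/4·1 = 1/2.
Similarly for Rh via the father's Rh distribution: P(Rh+) = 3/4.
Independent loci: 1/2 × 3/4 = 3/8.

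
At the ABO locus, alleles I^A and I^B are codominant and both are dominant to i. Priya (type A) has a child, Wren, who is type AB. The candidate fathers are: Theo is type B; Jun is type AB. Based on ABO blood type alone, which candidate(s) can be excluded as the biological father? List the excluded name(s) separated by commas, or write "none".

none

A candidate is excluded only if no genotype consistent with his phenotype could produce a type AB child with a type A mother.
Every candidate has at least one consistent genotype combination, so none can be excluded.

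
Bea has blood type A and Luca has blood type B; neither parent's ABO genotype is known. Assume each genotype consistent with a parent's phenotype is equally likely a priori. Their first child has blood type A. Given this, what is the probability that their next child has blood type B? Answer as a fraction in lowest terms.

Possible genotypes: Bea ∈ {I^A I^A, I^A i}; Luca ∈ {I^B I^B, I^B i}.
Weight each parental genotype pair by prior × P(type-A child):
  I^A I^A × I^B i: posterior weight 2/3; P(next child type B) = 0.
  I^A i × I^B i: posterior weight 1/3; P(next child type B) = 1/4.
Weighted sum = 1/12.

1/12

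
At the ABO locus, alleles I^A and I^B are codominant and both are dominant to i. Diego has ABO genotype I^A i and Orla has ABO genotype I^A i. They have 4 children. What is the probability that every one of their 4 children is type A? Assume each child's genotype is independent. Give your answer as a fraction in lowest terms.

ABO cross I^A i × I^A i → 1/4 O, 3/4 A.
So P(type A) = 3/4 per child.
All 4 independent: (3/4)^4 = 81/256.

81/256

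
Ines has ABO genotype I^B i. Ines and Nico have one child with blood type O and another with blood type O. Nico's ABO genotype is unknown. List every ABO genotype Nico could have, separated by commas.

I^A i, I^B i, i i

For each candidate genotype of Nico, check whether crossing it with I^B i can produce every observed child phenotype.
  I^A I^A → possible child types {A, AB} ✗
  I^A I^B → possible child types {A, B, AB} ✗
  I^A i → possible child types {O, A, B, AB} ✓
  I^B I^B → possible child types {B} ✗
  I^B i → possible child types {O, B} ✓
  i i → possible child types {O, B} ✓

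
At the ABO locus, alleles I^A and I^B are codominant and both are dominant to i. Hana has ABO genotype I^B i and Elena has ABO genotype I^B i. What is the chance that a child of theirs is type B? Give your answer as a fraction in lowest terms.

3/4

ABO cross I^B i × I^B i → offspring phenotypes: 1/4 O, 3/4 B.
So P(type B) = 3/4.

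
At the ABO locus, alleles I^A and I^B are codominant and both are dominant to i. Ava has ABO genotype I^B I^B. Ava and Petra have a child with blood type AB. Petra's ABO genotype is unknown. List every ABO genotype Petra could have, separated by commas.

For each candidate genotype of Petra, check whether crossing it with I^B I^B can produce every observed child phenotype.
  I^A I^A → possible child types {AB} ✓
  I^A I^B → possible child types {B, AB} ✓
  I^A i → possible child types {B, AB} ✓
  I^B I^B → possible child types {B} ✗
  I^B i → possible child types {B} ✗
  i i → possible child types {B} ✗

I^A I^A, I^A I^B, I^A i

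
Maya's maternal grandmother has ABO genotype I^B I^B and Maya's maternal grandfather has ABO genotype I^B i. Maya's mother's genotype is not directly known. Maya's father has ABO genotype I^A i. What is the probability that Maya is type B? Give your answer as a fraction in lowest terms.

3/8

Maya's mother's ABO genotype from I^B I^B × I^B i: 1/2 I^B I^B, 1/2 I^B i.
Crossing each possibility with the father I^A i and summing P(type B): 1/2·1/2 + 1/2·1/4 = 3/8.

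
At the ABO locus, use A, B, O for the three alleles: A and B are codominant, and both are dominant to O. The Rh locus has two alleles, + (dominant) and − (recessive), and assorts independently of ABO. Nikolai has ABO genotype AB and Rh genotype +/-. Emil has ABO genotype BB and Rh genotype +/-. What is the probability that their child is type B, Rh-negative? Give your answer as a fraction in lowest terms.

1/8

ABO cross AB × BB → offspring phenotypes: 1/2 B, 1/2 AB.
Rh cross +/- × +/- → 3/4 Rh+, 1/4 Rh-.
Independent loci: P(type B, Rh-negative) = 1/2 × 1/4 = 1/8.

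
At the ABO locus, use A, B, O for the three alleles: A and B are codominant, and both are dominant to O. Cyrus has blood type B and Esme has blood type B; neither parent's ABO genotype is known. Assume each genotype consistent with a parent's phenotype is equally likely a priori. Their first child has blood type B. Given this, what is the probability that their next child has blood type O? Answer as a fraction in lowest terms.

Possible genotypes: Cyrus ∈ {BB, BO}; Esme ∈ {BB, BO}.
Weight each parental genotype pair by prior × P(type-B child):
  BB × BB: posterior weight 4/15; P(next child type O) = 0.
  BB × BO: posterior weight 4/15; P(next child type O) = 0.
  BO × BB: posterior weight 4/15; P(next child type O) = 0.
  BO × BO: posterior weight 1/5; P(next child type O) = 1/4.
Weighted sum = 1/20.

1/20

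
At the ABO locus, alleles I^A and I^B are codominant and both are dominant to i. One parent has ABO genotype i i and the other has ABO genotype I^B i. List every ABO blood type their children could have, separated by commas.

Gametes from i i × I^B i give offspring ABO genotypes I^B i, i i, i.e. phenotypes O, B.

O, B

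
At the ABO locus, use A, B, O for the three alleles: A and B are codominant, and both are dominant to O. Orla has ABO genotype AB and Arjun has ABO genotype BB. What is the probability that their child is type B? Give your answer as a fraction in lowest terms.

1/2

ABO cross AB × BB → offspring phenotypes: 1/2 B, 1/2 AB.
So P(type B) = 1/2.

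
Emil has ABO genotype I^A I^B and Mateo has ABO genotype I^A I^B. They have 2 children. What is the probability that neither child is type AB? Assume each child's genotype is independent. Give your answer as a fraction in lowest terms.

1/4

ABO cross I^A I^B × I^A I^B → 1/4 A, 1/4 B, 1/2 AB.
So P(type AB) = 1/2 per child.
P(not type AB) = 1/2 for one child; (1/2)^2 = 1/4.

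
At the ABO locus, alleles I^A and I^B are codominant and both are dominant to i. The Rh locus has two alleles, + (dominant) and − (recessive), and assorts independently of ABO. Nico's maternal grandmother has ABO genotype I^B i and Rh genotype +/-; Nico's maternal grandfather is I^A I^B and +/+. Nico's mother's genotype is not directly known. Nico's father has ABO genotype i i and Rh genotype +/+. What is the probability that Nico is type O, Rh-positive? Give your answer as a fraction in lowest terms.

Nico's mother's ABO genotype from I^B i × I^A I^B: 1/4 I^A I^B, 1/4 I^A i, 1/4 I^B I^B, 1/4 I^B i.
Crossing each possibility with the father i i and summing P(type O): 1/4·0 + 1/4·1/2 + 1/4·0 + 1/4·1/2 = 1/4.
Similarly for Rh via the mother's Rh distribution: P(Rh+) = 1.
Independent loci: 1/4 × 1 = 1/4.

1/4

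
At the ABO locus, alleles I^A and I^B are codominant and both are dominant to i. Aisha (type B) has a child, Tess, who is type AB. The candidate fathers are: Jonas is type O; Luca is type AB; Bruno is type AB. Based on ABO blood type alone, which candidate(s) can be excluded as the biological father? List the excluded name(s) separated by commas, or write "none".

Jonas

A candidate is excluded only if no genotype consistent with his phenotype could produce a type AB child with a type B mother.
Jonas (type O): no genotype consistent with that phenotype can produce a type-AB child with a type-B mother.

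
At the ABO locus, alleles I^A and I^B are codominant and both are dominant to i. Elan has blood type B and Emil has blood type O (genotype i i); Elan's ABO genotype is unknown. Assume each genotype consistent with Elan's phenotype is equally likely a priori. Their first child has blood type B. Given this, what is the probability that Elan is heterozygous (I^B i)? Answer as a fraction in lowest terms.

1/3

Possible genotypes: Elan ∈ {I^B I^B, I^B i}; Emil ∈ {i i}.
Weight each parental genotype pair by prior × P(type-B child):
  I^B I^B × i i: posterior weight 2/3.
  I^B i × i i: posterior weight 1/3.
Sum the posterior weight over pairs where Elan is I^B i: 1/3.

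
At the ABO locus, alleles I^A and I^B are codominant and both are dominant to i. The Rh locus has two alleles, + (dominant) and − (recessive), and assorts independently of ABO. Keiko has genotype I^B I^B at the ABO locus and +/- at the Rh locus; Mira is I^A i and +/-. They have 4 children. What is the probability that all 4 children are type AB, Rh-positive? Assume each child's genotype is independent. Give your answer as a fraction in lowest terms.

ABO cross I^B I^B × I^A i → 1/2 B, 1/2 AB.
Rh cross +/- × +/- → 3/4 Rh+, 1/4 Rh-; so P(type AB, Rh-positive) = 1/2 × 3/4 = 3/8 per child.
All 4 independent: (3/8)^4 = 81/4096.

81/4096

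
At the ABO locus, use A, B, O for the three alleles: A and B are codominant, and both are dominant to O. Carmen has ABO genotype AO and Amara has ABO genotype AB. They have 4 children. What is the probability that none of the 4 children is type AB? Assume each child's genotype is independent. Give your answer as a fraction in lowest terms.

81/256

ABO cross AO × AB → 1/2 A, 1/4 B, 1/4 AB.
So P(type AB) = 1/4 per child.
P(not type AB) = 3/4 for one child; (3/4)^4 = 81/256.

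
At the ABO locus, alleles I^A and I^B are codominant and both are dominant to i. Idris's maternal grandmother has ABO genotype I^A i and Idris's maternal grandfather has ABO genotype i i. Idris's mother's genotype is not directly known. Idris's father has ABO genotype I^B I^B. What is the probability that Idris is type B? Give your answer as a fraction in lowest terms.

3/4

Idris's mother's ABO genotype from I^A i × i i: 1/2 I^A i, 1/2 i i.
Crossing each possibility with the father I^B I^B and summing P(type B): 1/2·1/2 + 1/2·1 = 3/4.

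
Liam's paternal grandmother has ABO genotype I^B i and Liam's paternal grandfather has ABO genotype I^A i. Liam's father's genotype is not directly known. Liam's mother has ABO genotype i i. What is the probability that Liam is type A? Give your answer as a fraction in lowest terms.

Liam's father's ABO genotype from I^B i × I^A i: 1/4 I^A I^B, 1/4 I^A i, 1/4 I^B i, 1/4 i i.
Crossing each possibility with the mother i i and summing P(type A): 1/4·1/2 + 1/4·1/2 + 1/4·0 + 1/4·0 = 1/4.

1/4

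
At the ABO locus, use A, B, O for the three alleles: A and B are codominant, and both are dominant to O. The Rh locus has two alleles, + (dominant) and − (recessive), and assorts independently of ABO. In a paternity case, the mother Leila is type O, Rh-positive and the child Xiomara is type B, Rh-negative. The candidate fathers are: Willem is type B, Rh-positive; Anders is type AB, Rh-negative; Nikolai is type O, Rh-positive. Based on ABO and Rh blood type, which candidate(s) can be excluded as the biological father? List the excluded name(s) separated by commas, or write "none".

Nikolai

A candidate is excluded only if no genotype consistent with his phenotype could produce a type B, Rh-negative child with a type O, Rh-positive mother.
Nikolai (type O, Rh+): no genotype consistent with that phenotype can produce a type-B Rh- child with a type-O mother.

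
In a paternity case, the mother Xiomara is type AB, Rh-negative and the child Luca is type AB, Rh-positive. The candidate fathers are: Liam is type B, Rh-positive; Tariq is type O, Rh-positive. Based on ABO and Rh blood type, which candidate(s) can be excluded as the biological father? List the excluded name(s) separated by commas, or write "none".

A candidate is excluded only if no genotype consistent with his phenotype could produce a type AB, Rh-positive child with a type AB, Rh-negative mother.
Tariq (type O, Rh+): no genotype consistent with that phenotype can produce a type-AB Rh+ child with a type-AB mother.

Tariq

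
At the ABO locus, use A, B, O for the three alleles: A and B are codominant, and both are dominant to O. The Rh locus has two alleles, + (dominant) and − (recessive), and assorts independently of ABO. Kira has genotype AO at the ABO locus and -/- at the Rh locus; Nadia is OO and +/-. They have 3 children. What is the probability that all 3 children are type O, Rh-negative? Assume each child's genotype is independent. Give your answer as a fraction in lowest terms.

1/64

ABO cross AO × OO → 1/2 O, 1/2 A.
Rh cross -/- × +/- → 1/2 Rh+, 1/2 Rh-; so P(type O, Rh-negative) = 1/2 × 1/2 = 1/4 per child.
All 3 independent: (1/4)^3 = 1/64.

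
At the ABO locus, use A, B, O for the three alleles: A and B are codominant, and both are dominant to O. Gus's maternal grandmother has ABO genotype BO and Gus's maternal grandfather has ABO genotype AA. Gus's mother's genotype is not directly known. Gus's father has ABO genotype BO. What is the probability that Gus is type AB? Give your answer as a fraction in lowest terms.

Gus's mother's ABO genotype from BO × AA: 1/2 AB, 1/2 AO.
Crossing each possibility with the father BO and summing P(type AB): 1/2·1/4 + 1/2·1/4 = 1/4.

1/4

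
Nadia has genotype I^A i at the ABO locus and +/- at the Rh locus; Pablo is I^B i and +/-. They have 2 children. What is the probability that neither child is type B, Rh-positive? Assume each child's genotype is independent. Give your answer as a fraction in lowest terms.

169/256

ABO cross I^A i × I^B i → 1/4 O, 1/4 A, 1/4 B, 1/4 AB.
Rh cross +/- × +/- → 3/4 Rh+, 1/4 Rh-; so P(type B, Rh-positive) = 1/4 × 3/4 = 3/16 per child.
P(not type B, Rh-positive) = 13/16 for one child; (13/16)^2 = 169/256.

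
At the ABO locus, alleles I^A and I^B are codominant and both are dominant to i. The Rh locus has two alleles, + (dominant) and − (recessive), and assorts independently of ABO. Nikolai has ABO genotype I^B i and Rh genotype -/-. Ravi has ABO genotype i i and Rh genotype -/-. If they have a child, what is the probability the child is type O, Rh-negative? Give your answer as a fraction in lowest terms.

ABO cross I^B i × i i → offspring phenotypes: 1/2 O, 1/2 B.
Rh cross -/- × -/- → 1 Rh-.
Independent loci: P(type O, Rh-negative) = 1/2 × 1 = 1/2.

1/2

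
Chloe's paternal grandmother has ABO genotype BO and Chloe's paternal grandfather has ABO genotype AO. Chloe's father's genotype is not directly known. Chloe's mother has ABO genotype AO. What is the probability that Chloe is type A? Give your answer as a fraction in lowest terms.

1/2

Chloe's father's ABO genotype from BO × AO: 1/4 AB, 1/4 AO, 1/4 BO, 1/4 OO.
Crossing each possibility with the mother AO and summing P(type A): 1/4·1/2 + 1/4·3/4 + 1/4·1/4 + 1/4·1/2 = 1/2.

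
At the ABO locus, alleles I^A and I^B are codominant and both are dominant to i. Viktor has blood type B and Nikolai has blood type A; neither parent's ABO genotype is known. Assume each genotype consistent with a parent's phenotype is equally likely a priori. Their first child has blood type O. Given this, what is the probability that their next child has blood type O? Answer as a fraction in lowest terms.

Possible genotypes: Viktor ∈ {I^B I^B, I^B i}; Nikolai ∈ {I^A I^A, I^A i}.
Weight each parental genotype pair by prior × P(type-O child):
  I^B i × I^A i: posterior weight 1; P(next child type O) = 1/4.
Weighted sum = 1/4.

1/4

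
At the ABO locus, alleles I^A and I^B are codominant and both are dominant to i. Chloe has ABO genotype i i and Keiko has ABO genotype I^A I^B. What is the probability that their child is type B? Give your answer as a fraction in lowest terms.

ABO cross i i × I^A I^B → offspring phenotypes: 1/2 A, 1/2 B.
So P(type B) = 1/2.

1/2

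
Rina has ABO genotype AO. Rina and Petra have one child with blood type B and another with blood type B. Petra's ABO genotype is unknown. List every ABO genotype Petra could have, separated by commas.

AB, BB, BO

For each candidate genotype of Petra, check whether crossing it with AO can produce every observed child phenotype.
  AA → possible child types {A} ✗
  AB → possible child types {A, B, AB} ✓
  AO → possible child types {O, A} ✗
  BB → possible child types {B, AB} ✓
  BO → possible child types {O, A, B, AB} ✓
  OO → possible child types {O, A} ✗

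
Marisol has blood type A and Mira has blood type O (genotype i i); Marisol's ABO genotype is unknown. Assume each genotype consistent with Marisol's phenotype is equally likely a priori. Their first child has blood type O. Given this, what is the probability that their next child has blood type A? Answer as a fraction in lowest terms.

Possible genotypes: Marisol ∈ {I^A I^A, I^A i}; Mira ∈ {i i}.
Weight each parental genotype pair by prior × P(type-O child):
  I^A i × i i: posterior weight 1; P(next child type A) = 1/2.
Weighted sum = 1/2.

1/2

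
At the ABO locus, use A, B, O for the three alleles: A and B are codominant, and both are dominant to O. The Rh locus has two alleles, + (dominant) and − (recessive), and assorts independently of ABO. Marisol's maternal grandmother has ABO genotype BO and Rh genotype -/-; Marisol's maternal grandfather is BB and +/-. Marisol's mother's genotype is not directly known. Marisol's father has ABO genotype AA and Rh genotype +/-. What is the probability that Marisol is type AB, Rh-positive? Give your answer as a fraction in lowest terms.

Marisol's mother's ABO genotype from BO × BB: 1/2 BB, 1/2 BO.
Crossing each possibility with the father AA and summing P(type AB): 1/2·1 + 1/2·1/2 = 3/4.
Similarly for Rh via the mother's Rh distribution: P(Rh+) = 5/8.
Independent loci: 3/4 × 5/8 = 15/32.

15/32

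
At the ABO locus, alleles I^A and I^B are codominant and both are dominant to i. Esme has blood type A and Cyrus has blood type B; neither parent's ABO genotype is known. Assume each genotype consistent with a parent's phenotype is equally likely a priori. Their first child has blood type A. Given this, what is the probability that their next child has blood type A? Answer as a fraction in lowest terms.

5/12

Possible genotypes: Esme ∈ {I^A I^A, I^A i}; Cyrus ∈ {I^B I^B, I^B i}.
Weight each parental genotype pair by prior × P(type-A child):
  I^A I^A × I^B i: posterior weight 2/3; P(next child type A) = 1/2.
  I^A i × I^B i: posterior weight 1/3; P(next child type A) = 1/4.
Weighted sum = 5/12.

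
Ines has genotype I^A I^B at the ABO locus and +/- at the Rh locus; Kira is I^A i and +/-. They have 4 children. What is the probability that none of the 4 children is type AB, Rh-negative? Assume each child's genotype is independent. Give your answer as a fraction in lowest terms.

ABO cross I^A I^B × I^A i → 1/2 A, 1/4 B, 1/4 AB.
Rh cross +/- × +/- → 3/4 Rh+, 1/4 Rh-; so P(type AB, Rh-negative) = 1/4 × 1/4 = 1/16 per child.
P(not type AB, Rh-negative) = 15/16 for one child; (15/16)^4 = 50625/65536.

50625/65536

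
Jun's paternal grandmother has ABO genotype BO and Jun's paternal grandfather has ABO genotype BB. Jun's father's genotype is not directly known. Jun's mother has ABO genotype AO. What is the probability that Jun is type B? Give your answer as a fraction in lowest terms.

3/8

Jun's father's ABO genotype from BO × BB: 1/2 BB, 1/2 BO.
Crossing each possibility with the mother AO and summing P(type B): 1/2·1/2 + 1/2·1/4 = 3/8.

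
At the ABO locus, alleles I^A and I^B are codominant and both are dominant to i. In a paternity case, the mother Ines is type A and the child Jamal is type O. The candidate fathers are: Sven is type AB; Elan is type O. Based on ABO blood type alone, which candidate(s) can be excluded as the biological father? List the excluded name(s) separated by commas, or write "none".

Sven

A candidate is excluded only if no genotype consistent with his phenotype could produce a type O child with a type A mother.
Sven (type AB): no genotype consistent with that phenotype can produce a type-O child with a type-A mother.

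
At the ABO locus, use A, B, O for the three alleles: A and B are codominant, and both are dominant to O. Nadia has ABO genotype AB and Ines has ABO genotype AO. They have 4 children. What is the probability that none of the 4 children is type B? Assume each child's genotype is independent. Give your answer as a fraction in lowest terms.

81/256

ABO cross AB × AO → 1/2 A, 1/4 B, 1/4 AB.
So P(type B) = 1/4 per child.
P(not type B) = 3/4 for one child; (3/4)^4 = 81/256.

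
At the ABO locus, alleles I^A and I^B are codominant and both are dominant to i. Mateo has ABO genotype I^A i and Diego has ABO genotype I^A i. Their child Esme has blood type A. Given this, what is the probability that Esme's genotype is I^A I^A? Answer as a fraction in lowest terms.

Cross I^A i × I^A i → 1/4 I^A I^A, 1/2 I^A i, 1/4 i i.
Type-A genotypes among offspring: I^A I^A (1/4), I^A i (1/2); total 3/4.
P(I^A I^A | type A) = (1/4) / (3/4) = 1/3.

1/3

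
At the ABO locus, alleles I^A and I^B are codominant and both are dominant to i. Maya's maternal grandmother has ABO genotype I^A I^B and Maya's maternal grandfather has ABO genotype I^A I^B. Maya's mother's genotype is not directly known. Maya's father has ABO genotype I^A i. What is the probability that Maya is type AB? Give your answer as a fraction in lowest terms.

Maya's mother's ABO genotype from I^A I^B × I^A I^B: 1/4 I^A I^A, 1/2 I^A I^B, 1/4 I^B I^B.
Crossing each possibility with the father I^A i and summing P(type AB): 1/4·0 + 1/2·1/4 + 1/4·1/2 = 1/4.

1/4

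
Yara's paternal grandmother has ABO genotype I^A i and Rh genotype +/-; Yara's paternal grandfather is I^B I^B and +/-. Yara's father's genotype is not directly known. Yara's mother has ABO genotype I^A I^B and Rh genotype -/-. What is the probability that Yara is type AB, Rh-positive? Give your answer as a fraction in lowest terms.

3/16

Yara's father's ABO genotype from I^A i × I^B I^B: 1/2 I^A I^B, 1/2 I^B i.
Crossing each possibility with the mother I^A I^B and summing P(type AB): 1/2·1/2 + 1/2·1/4 = 3/8.
Similarly for Rh via the father's Rh distribution: P(Rh+) = 1/2.
Independent loci: 3/8 × 1/2 = 3/16.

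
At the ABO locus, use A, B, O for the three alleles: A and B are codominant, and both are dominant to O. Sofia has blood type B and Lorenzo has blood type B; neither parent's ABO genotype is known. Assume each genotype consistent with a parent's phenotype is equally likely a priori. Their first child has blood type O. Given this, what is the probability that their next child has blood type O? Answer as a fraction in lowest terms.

1/4

Possible genotypes: Sofia ∈ {BB, BO}; Lorenzo ∈ {BB, BO}.
Weight each parental genotype pair by prior × P(type-O child):
  BO × BO: posterior weight 1; P(next child type O) = 1/4.
Weighted sum = 1/4.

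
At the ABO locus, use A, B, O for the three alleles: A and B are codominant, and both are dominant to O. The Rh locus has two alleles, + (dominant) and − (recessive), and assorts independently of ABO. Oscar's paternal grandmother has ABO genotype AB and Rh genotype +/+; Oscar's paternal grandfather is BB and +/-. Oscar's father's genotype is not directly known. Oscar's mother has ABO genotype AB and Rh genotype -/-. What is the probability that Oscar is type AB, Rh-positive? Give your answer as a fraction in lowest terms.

3/8

Oscar's father's ABO genotype from AB × BB: 1/2 AB, 1/2 BB.
Crossing each possibility with the mother AB and summing P(type AB): 1/2·1/2 + 1/2·1/2 = 1/2.
Similarly for Rh via the father's Rh distribution: P(Rh+) = 3/4.
Independent loci: 1/2 × 3/4 = 3/8.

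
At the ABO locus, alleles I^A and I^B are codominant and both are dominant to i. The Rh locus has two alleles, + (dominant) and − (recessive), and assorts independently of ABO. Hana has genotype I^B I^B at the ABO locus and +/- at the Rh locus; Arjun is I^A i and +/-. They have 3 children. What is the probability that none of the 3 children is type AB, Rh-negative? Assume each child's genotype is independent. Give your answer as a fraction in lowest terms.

343/512

ABO cross I^B I^B × I^A i → 1/2 B, 1/2 AB.
Rh cross +/- × +/- → 3/4 Rh+, 1/4 Rh-; so P(type AB, Rh-negative) = 1/2 × 1/4 = 1/8 per child.
P(not type AB, Rh-negative) = 7/8 for one child; (7/8)^3 = 343/512.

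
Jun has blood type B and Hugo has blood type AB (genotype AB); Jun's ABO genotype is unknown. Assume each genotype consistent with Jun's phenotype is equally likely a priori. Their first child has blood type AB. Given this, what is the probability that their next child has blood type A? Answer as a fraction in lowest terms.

Possible genotypes: Jun ∈ {BB, BO}; Hugo ∈ {AB}.
Weight each parental genotype pair by prior × P(type-AB child):
  BB × AB: posterior weight 2/3; P(next child type A) = 0.
  BO × AB: posterior weight 1/3; P(next child type A) = 1/4.
Weighted sum = 1/12.

1/12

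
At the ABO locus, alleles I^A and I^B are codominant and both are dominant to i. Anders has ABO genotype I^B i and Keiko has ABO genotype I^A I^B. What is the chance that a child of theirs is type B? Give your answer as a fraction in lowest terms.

ABO cross I^B i × I^A I^B → offspring phenotypes: 1/4 A, 1/2 B, 1/4 AB.
So P(type B) = 1/2.

1/2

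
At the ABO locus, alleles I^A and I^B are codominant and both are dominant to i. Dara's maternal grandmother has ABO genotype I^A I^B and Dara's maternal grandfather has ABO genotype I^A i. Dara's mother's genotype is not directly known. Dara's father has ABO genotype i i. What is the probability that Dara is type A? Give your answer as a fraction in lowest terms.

1/2

Dara's mother's ABO genotype from I^A I^B × I^A i: 1/4 I^A I^A, 1/4 I^A I^B, 1/4 I^A i, 1/4 I^B i.
Crossing each possibility with the father i i and summing P(type A): 1/4·1 + 1/4·1/2 + 1/4·1/2 + 1/4·0 = 1/2.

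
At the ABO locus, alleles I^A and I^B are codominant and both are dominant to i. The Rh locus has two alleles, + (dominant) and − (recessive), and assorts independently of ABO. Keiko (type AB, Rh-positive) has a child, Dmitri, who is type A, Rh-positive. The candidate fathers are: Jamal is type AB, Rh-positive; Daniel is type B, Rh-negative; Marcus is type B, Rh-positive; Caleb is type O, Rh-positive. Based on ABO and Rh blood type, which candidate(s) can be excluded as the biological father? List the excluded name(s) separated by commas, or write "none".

A candidate is excluded only if no genotype consistent with his phenotype could produce a type A, Rh-positive child with a type AB, Rh-positive mother.
Every candidate has at least one consistent genotype combination, so none can be excluded.

none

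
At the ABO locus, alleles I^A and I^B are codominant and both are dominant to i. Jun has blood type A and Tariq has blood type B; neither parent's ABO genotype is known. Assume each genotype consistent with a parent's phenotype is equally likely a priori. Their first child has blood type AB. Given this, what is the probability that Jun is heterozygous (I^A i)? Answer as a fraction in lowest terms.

1/3

Possible genotypes: Jun ∈ {I^A I^A, I^A i}; Tariq ∈ {I^B I^B, I^B i}.
Weight each parental genotype pair by prior × P(type-AB child):
  I^A I^A × I^B I^B: posterior weight 4/9.
  I^A I^A × I^B i: posterior weight 2/9.
  I^A i × I^B I^B: posterior weight 2/9.
  I^A i × I^B i: posterior weight 1/9.
Sum the posterior weight over pairs where Jun is I^A i: 1/3.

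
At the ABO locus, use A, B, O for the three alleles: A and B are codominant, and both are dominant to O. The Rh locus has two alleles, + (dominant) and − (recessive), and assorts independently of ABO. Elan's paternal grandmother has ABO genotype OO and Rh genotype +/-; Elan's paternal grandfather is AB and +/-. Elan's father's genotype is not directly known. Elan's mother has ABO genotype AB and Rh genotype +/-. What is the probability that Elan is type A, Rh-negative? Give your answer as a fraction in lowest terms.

3/32

Elan's father's ABO genotype from OO × AB: 1/2 AO, 1/2 BO.
Crossing each possibility with the mother AB and summing P(type A): 1/2·1/2 + 1/2·1/4 = 3/8.
Similarly for Rh via the father's Rh distribution: P(Rh-) = 1/4.
Independent loci: 3/8 × 1/4 = 3/32.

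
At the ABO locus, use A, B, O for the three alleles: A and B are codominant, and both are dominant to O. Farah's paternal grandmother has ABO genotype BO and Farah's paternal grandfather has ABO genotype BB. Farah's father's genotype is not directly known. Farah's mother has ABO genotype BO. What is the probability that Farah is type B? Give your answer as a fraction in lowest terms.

7/8

Farah's father's ABO genotype from BO × BB: 1/2 BB, 1/2 BO.
Crossing each possibility with the mother BO and summing P(type B): 1/2·1 + 1/2·3/4 = 7/8.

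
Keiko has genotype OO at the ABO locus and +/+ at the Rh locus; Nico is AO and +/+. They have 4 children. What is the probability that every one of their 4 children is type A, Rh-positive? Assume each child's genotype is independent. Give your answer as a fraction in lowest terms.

ABO cross OO × AO → 1/2 O, 1/2 A.
Rh cross +/+ × +/+ → 1 Rh+; so P(type A, Rh-positive) = 1/2 × 1 = 1/2 per child.
All 4 independent: (1/2)^4 = 1/16.

1/16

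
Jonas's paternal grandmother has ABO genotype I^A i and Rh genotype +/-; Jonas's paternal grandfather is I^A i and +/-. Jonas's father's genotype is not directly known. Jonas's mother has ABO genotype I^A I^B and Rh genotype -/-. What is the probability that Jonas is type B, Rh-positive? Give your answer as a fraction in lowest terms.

1/8

Jonas's father's ABO genotype from I^A i × I^A i: 1/4 I^A I^A, 1/2 I^A i, 1/4 i i.
Crossing each possibility with the mother I^A I^B and summing P(type B): 1/4·0 + 1/2·1/4 + 1/4·1/2 = 1/4.
Similarly for Rh via the father's Rh distribution: P(Rh+) = 1/2.
Independent loci: 1/4 × 1/2 = 1/8.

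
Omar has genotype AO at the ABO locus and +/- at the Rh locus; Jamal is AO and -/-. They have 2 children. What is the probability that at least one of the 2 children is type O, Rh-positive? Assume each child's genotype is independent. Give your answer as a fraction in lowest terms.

15/64

ABO cross AO × AO → 1/4 O, 3/4 A.
Rh cross +/- × -/- → 1/2 Rh+, 1/2 Rh-; so P(type O, Rh-positive) = 1/4 × 1/2 = 1/8 per child.
P(none) = (7/8)^2 = 49/64; P(at least one) = 1 − 49/64 = 15/64.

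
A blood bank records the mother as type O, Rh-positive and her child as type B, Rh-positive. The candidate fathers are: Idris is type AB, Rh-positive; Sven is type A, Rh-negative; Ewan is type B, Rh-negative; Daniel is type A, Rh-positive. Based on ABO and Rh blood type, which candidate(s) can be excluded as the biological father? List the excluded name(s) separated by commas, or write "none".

A candidate is excluded only if no genotype consistent with his phenotype could produce a type B, Rh-positive child with a type O, Rh-positive mother.
Sven (type A, Rh-): no genotype consistent with that phenotype can produce a type-B Rh+ child with a type-O mother.
Daniel (type A, Rh+): no genotype consistent with that phenotype can produce a type-B Rh+ child with a type-O mother.

Sven, Daniel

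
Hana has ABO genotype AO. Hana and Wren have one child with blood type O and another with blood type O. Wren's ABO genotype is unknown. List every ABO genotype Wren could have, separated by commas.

AO, BO, OO

For each candidate genotype of Wren, check whether crossing it with AO can produce every observed child phenotype.
  AA → possible child types {A} ✗
  AB → possible child types {A, B, AB} ✗
  AO → possible child types {O, A} ✓
  BB → possible child types {B, AB} ✗
  BO → possible child types {O, A, B, AB} ✓
  OO → possible child types {O, A} ✓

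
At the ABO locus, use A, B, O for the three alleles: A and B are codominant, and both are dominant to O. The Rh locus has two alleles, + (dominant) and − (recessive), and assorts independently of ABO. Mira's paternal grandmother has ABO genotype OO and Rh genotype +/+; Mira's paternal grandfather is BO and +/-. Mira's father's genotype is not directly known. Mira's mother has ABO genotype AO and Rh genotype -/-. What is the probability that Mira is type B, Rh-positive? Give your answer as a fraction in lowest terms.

Mira's father's ABO genotype from OO × BO: 1/2 BO, 1/2 OO.
Crossing each possibility with the mother AO and summing P(type B): 1/2·1/4 + 1/2·0 = 1/8.
Similarly for Rh via the father's Rh distribution: P(Rh+) = 3/4.
Independent loci: 1/8 × 3/4 = 3/32.

3/32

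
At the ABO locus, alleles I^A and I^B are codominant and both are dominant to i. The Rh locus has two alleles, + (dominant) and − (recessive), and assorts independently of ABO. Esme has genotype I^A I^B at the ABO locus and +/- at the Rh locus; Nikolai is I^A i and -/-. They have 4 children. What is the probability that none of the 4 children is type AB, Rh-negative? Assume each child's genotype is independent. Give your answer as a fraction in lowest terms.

2401/4096

ABO cross I^A I^B × I^A i → 1/2 A, 1/4 B, 1/4 AB.
Rh cross +/- × -/- → 1/2 Rh+, 1/2 Rh-; so P(type AB, Rh-negative) = 1/4 × 1/2 = 1/8 per child.
P(not type AB, Rh-negative) = 7/8 for one child; (7/8)^4 = 2401/4096.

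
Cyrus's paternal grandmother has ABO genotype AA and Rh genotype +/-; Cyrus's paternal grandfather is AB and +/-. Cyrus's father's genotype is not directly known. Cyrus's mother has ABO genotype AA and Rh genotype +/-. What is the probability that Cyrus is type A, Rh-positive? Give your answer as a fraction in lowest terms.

9/16

Cyrus's father's ABO genotype from AA × AB: 1/2 AA, 1/2 AB.
Crossing each possibility with the mother AA and summing P(type A): 1/2·1 + 1/2·1/2 = 3/4.
Similarly for Rh via the father's Rh distribution: P(Rh+) = 3/4.
Independent loci: 3/4 × 3/4 = 9/16.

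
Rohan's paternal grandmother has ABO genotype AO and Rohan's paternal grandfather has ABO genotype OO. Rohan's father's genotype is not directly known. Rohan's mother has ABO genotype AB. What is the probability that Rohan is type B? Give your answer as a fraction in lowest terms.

Rohan's father's ABO genotype from AO × OO: 1/2 AO, 1/2 OO.
Crossing each possibility with the mother AB and summing P(type B): 1/2·1/4 + 1/2·1/2 = 3/8.

3/8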